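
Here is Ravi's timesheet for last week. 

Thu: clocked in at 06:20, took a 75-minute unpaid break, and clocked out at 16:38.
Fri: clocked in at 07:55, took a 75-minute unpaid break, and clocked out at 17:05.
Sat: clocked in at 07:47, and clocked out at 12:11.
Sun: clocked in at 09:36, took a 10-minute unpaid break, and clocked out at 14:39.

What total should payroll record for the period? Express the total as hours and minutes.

Thu: 06:20–16:38 = 10 h 18 min; less 75 min break → 9 h 3 min
Fri: 07:55–17:05 = 9 h 10 min; less 75 min break → 7 h 55 min
Sat: 07:47–12:11 = 4 h 24 min
Sun: 09:36–14:39 = 5 h 3 min; less 10 min break → 4 h 53 min
Total: 9 h 3 min + 7 h 55 min + 4 h 24 min + 4 h 53 min = 26 h 15 min.

26 h 15 min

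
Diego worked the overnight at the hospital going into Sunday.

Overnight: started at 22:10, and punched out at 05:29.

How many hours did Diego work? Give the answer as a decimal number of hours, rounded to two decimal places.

7.32 hours

Overnight: 22:10 → midnight = 1 h 50 min; midnight → 05:29 = 5 h 29 min; span 7 h 19 min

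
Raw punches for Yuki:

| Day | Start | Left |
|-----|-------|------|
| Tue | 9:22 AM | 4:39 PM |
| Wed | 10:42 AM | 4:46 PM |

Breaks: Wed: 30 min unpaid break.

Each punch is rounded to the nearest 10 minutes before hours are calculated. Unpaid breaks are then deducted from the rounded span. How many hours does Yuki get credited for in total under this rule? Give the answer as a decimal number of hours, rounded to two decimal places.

13.00 hours

Tue: in 9:22 AM→9:20 AM, out 4:39 PM→4:40 PM; 7 h 20 min
Wed: in 10:42 AM→10:40 AM, out 4:46 PM→4:50 PM; 6 h 10 min − 30 min = 5 h 40 min
Total credited: 13 h 0 min.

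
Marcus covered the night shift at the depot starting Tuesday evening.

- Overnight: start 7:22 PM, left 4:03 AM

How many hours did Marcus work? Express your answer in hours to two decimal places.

8.68 hours

Overnight: 7:22 PM → midnight = 4 h 38 min; midnight → 4:03 AM = 4 h 3 min; span 8 h 41 min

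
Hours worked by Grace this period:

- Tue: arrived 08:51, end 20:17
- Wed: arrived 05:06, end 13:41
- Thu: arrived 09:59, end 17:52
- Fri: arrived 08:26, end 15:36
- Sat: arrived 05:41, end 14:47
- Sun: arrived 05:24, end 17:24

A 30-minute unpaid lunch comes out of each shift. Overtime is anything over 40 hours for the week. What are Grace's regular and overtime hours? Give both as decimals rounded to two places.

Tue: 08:51–20:17 = 11 h 26 min; less 30 min break → 10 h 56 min
Wed: 05:06–13:41 = 8 h 35 min; less 30 min break → 8 h 5 min
Thu: 09:59–17:52 = 7 h 53 min; less 30 min break → 7 h 23 min
Fri: 08:26–15:36 = 7 h 10 min; less 30 min break → 6 h 40 min
Sat: 05:41–14:47 = 9 h 6 min; less 30 min break → 8 h 36 min
Sun: 05:24–17:24 = 12 h 0 min; less 30 min break → 11 h 30 min
Total worked: 53 h 10 min = 53.17 h.
Threshold 40 h → overtime 13 h 10 min, regular 40 h 0 min.

Regular 40.00 hours, overtime 13.17 hours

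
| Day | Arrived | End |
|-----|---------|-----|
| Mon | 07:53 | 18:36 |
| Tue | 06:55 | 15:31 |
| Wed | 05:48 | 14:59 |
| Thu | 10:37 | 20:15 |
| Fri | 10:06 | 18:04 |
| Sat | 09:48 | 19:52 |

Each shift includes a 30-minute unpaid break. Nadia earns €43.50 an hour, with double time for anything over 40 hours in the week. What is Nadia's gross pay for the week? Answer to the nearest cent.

Mon: 07:53–18:36 = 10 h 43 min; less 30 min break → 10 h 13 min
Tue: 06:55–15:31 = 8 h 36 min; less 30 min break → 8 h 6 min
Wed: 05:48–14:59 = 9 h 11 min; less 30 min break → 8 h 41 min
Thu: 10:37–20:15 = 9 h 38 min; less 30 min break → 9 h 8 min
Fri: 10:06–18:04 = 7 h 58 min; less 30 min break → 7 h 28 min
Sat: 09:48–19:52 = 10 h 4 min; less 30 min break → 9 h 34 min
Total worked: 53 h 10 min = 3190 min.
Regular 40 h 0 min = 2400 min at €43.50/h; overtime 13 h 10 min = 790 min at €87.00/h.
Pay = (2400 × €43.50 + 790 × €87.00) ÷ 60 = €2885.50.

€2885.50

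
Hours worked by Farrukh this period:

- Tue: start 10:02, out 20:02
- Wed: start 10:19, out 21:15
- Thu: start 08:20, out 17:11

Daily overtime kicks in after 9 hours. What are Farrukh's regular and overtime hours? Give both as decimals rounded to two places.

Tue: 10:02–20:02 = 10 h 0 min
Wed: 10:19–21:15 = 10 h 56 min
Thu: 08:20–17:11 = 8 h 51 min
Tue reg 9 h 0 min / OT 1 h 0 min; Wed reg 9 h 0 min / OT 1 h 56 min; Thu reg 8 h 51 min / OT 0 h 0 min.
Totals: regular 26 h 51 min, overtime 2 h 56 min.

Regular 26.85 hours, overtime 2.93 hours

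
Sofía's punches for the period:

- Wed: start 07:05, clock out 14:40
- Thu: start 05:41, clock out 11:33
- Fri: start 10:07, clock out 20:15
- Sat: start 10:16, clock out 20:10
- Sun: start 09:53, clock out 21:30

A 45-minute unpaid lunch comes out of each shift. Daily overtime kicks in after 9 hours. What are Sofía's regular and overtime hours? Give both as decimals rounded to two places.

Regular 38.95 hours, overtime 2.40 hours

Wed: 07:05–14:40 = 7 h 35 min; less 45 min break → 6 h 50 min
Thu: 05:41–11:33 = 5 h 52 min; less 45 min break → 5 h 7 min
Fri: 10:07–20:15 = 10 h 8 min; less 45 min break → 9 h 23 min
Sat: 10:16–20:10 = 9 h 54 min; less 45 min break → 9 h 9 min
Sun: 09:53–21:30 = 11 h 37 min; less 45 min break → 10 h 52 min
Wed reg 6 h 50 min / OT 0 h 0 min; Thu reg 5 h 7 min / OT 0 h 0 min; Fri reg 9 h 0 min / OT 0 h 23 min; Sat reg 9 h 0 min / OT 0 h 9 min; Sun reg 9 h 0 min / OT 1 h 52 min.
Totals: regular 38 h 57 min, overtime 2 h 24 min.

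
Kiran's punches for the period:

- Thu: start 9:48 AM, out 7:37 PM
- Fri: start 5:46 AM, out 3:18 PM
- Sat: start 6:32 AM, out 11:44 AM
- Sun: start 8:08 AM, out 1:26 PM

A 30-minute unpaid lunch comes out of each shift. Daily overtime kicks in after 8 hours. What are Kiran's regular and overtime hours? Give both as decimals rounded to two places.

Thu: 9:48 AM–7:37 PM = 9 h 49 min; less 30 min break → 9 h 19 min
Fri: 5:46 AM–3:18 PM = 9 h 32 min; less 30 min break → 9 h 2 min
Sat: 6:32 AM–11:44 AM = 5 h 12 min; less 30 min break → 4 h 42 min
Sun: 8:08 AM–1:26 PM = 5 h 18 min; less 30 min break → 4 h 48 min
Thu reg 8 h 0 min / OT 1 h 19 min; Fri reg 8 h 0 min / OT 1 h 2 min; Sat reg 4 h 42 min / OT 0 h 0 min; Sun reg 4 h 48 min / OT 0 h 0 min.
Totals: regular 25 h 30 min, overtime 2 h 21 min.

Regular 25.50 hours, overtime 2.35 hours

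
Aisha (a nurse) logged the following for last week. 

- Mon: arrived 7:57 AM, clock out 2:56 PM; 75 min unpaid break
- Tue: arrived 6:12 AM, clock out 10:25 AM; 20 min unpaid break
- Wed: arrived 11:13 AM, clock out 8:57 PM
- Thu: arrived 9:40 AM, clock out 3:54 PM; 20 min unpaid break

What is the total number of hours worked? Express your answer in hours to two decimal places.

25.25 hours

Mon: 7:57 AM–2:56 PM = 6 h 59 min; less 75 min break → 5 h 44 min
Tue: 6:12 AM–10:25 AM = 4 h 13 min; less 20 min break → 3 h 53 min
Wed: 11:13 AM–8:57 PM = 9 h 44 min
Thu: 9:40 AM–3:54 PM = 6 h 14 min; less 20 min break → 5 h 54 min
Total: 5 h 44 min + 3 h 53 min + 9 h 44 min + 5 h 54 min = 25 h 15 min.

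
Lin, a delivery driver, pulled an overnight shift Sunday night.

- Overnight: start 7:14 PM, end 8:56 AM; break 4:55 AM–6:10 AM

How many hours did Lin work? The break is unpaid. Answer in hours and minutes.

12 h 27 min

Overnight: 7:14 PM → midnight = 4 h 46 min; midnight → 8:56 AM = 8 h 56 min; span 13 h 42 min; less 75 min break → 12 h 27 min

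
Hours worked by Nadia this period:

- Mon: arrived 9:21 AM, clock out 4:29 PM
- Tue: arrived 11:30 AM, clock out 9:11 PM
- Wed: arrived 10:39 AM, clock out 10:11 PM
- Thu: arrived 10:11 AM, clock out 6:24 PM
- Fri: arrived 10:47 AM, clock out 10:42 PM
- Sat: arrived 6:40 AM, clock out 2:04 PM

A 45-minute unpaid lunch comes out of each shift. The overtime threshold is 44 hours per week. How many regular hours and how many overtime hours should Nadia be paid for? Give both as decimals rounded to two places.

Mon: 9:21 AM–4:29 PM = 7 h 8 min; less 45 min break → 6 h 23 min
Tue: 11:30 AM–9:11 PM = 9 h 41 min; less 45 min break → 8 h 56 min
Wed: 10:39 AM–10:11 PM = 11 h 32 min; less 45 min break → 10 h 47 min
Thu: 10:11 AM–6:24 PM = 8 h 13 min; less 45 min break → 7 h 28 min
Fri: 10:47 AM–10:42 PM = 11 h 55 min; less 45 min break → 11 h 10 min
Sat: 6:40 AM–2:04 PM = 7 h 24 min; less 45 min break → 6 h 39 min
Total worked: 51 h 23 min = 51.38 h.
Threshold 44 h → overtime 7 h 23 min, regular 44 h 0 min.

Regular 44.00 hours, overtime 7.38 hours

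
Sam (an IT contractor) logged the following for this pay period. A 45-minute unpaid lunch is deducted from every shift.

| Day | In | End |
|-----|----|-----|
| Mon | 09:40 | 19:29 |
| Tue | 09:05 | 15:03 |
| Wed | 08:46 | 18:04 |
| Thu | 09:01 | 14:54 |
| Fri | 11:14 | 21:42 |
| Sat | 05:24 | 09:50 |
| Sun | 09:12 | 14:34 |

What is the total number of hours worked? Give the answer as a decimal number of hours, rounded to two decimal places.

Mon: 09:40–19:29 = 9 h 49 min; less 45 min break → 9 h 4 min
Tue: 09:05–15:03 = 5 h 58 min; less 45 min break → 5 h 13 min
Wed: 08:46–18:04 = 9 h 18 min; less 45 min break → 8 h 33 min
Thu: 09:01–14:54 = 5 h 53 min; less 45 min break → 5 h 8 min
Fri: 11:14–21:42 = 10 h 28 min; less 45 min break → 9 h 43 min
Sat: 05:24–09:50 = 4 h 26 min; less 45 min break → 3 h 41 min
Sun: 09:12–14:34 = 5 h 22 min; less 45 min break → 4 h 37 min
Total: 9 h 4 min + 5 h 13 min + 8 h 33 min + 5 h 8 min + 9 h 43 min + 3 h 41 min + 4 h 37 min = 45 h 59 min.

45.98 hours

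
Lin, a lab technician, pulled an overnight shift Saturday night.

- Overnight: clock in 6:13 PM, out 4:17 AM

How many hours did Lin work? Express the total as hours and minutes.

10 h 4 min

Overnight: 6:13 PM → midnight = 5 h 47 min; midnight → 4:17 AM = 4 h 17 min; span 10 h 4 min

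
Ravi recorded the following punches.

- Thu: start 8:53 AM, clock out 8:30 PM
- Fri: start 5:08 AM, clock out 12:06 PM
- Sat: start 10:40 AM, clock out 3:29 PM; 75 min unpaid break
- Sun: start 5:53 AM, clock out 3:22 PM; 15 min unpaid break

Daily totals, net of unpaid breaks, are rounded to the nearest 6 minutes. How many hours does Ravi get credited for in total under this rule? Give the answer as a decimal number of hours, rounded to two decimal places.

31.40 hours

Thu: 8:53 AM–8:30 PM = 11 h 37 min → rounds to 11 h 36 min
Fri: 5:08 AM–12:06 PM = 6 h 58 min → rounds to 7 h 0 min
Sat: 10:40 AM–3:29 PM = 4 h 49 min − 75 min = 3 h 34 min → rounds to 3 h 36 min
Sun: 5:53 AM–3:22 PM = 9 h 29 min − 15 min = 9 h 14 min → rounds to 9 h 12 min
Total credited: 31 h 24 min.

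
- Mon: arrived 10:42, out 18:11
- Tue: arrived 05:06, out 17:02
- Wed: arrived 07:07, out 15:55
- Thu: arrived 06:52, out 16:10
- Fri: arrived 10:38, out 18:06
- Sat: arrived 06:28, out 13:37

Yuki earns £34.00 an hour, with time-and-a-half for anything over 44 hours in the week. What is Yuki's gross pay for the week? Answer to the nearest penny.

£1910.80

Mon: 10:42–18:11 = 7 h 29 min
Tue: 05:06–17:02 = 11 h 56 min
Wed: 07:07–15:55 = 8 h 48 min
Thu: 06:52–16:10 = 9 h 18 min
Fri: 10:38–18:06 = 7 h 28 min
Sat: 06:28–13:37 = 7 h 9 min
Total worked: 52 h 8 min = 3128 min.
Regular 44 h 0 min = 2640 min at £34.00/h; overtime 8 h 8 min = 488 min at £51.00/h.
Pay = (2640 × £34.00 + 488 × £51.00) ÷ 60 = £1910.80.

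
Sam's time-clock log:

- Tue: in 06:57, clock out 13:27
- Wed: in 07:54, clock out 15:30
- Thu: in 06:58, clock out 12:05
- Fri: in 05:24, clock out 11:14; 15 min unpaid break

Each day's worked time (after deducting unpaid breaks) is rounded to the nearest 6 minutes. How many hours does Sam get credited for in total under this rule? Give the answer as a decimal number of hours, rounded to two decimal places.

24.80 hours

Tue: 06:57–13:27 = 6 h 30 min → rounds to 6 h 30 min
Wed: 07:54–15:30 = 7 h 36 min → rounds to 7 h 36 min
Thu: 06:58–12:05 = 5 h 7 min → rounds to 5 h 6 min
Fri: 05:24–11:14 = 5 h 50 min − 15 min = 5 h 35 min → rounds to 5 h 36 min
Total credited: 24 h 48 min.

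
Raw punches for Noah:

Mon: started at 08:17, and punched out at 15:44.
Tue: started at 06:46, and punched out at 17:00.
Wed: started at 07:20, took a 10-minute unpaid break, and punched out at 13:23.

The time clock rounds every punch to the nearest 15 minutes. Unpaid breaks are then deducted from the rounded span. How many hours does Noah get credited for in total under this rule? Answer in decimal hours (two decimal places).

23.83 hours

Mon: in 08:17→08:15, out 15:44→15:45; 7 h 30 min
Tue: in 06:46→06:45, out 17:00→17:00; 10 h 15 min
Wed: in 07:20→07:15, out 13:23→13:30; 6 h 15 min − 10 min = 6 h 5 min
Total credited: 23 h 50 min.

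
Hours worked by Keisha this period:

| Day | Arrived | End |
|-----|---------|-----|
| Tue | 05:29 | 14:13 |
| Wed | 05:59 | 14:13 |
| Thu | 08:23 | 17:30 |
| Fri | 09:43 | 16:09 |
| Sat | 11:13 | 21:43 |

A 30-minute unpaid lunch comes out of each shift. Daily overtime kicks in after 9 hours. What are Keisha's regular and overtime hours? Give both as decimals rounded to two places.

Tue: 05:29–14:13 = 8 h 44 min; less 30 min break → 8 h 14 min
Wed: 05:59–14:13 = 8 h 14 min; less 30 min break → 7 h 44 min
Thu: 08:23–17:30 = 9 h 7 min; less 30 min break → 8 h 37 min
Fri: 09:43–16:09 = 6 h 26 min; less 30 min break → 5 h 56 min
Sat: 11:13–21:43 = 10 h 30 min; less 30 min break → 10 h 0 min
Tue reg 8 h 14 min / OT 0 h 0 min; Wed reg 7 h 44 min / OT 0 h 0 min; Thu reg 8 h 37 min / OT 0 h 0 min; Fri reg 5 h 56 min / OT 0 h 0 min; Sat reg 9 h 0 min / OT 1 h 0 min.
Totals: regular 39 h 31 min, overtime 1 h 0 min.

Regular 39.52 hours, overtime 1.00 hours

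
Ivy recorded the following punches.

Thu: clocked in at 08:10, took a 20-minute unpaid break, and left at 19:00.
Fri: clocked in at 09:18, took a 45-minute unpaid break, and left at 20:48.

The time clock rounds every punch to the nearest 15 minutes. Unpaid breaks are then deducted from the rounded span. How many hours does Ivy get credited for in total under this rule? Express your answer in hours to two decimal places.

Thu: in 08:10→08:15, out 19:00→19:00; 10 h 45 min − 20 min = 10 h 25 min
Fri: in 09:18→09:15, out 20:48→20:45; 11 h 30 min − 45 min = 10 h 45 min
Total credited: 21 h 10 min.

21.17 hours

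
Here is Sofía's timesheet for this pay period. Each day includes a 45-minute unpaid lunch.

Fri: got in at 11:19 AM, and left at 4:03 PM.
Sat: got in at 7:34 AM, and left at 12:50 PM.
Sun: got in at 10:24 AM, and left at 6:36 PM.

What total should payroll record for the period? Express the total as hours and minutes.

15 h 57 min

Fri: 11:19 AM–4:03 PM = 4 h 44 min; less 45 min break → 3 h 59 min
Sat: 7:34 AM–12:50 PM = 5 h 16 min; less 45 min break → 4 h 31 min
Sun: 10:24 AM–6:36 PM = 8 h 12 min; less 45 min break → 7 h 27 min
Total: 3 h 59 min + 4 h 31 min + 7 h 27 min = 15 h 57 min.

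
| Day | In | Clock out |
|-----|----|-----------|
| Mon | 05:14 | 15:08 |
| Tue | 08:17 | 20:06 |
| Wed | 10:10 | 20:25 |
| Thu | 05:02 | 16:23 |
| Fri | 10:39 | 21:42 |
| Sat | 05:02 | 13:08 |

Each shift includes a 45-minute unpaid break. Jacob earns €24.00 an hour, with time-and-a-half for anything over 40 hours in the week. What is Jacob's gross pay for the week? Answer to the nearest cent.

Mon: 05:14–15:08 = 9 h 54 min; less 45 min break → 9 h 9 min
Tue: 08:17–20:06 = 11 h 49 min; less 45 min break → 11 h 4 min
Wed: 10:10–20:25 = 10 h 15 min; less 45 min break → 9 h 30 min
Thu: 05:02–16:23 = 11 h 21 min; less 45 min break → 10 h 36 min
Fri: 10:39–21:42 = 11 h 3 min; less 45 min break → 10 h 18 min
Sat: 05:02–13:08 = 8 h 6 min; less 45 min break → 7 h 21 min
Total worked: 57 h 58 min = 3478 min.
Regular 40 h 0 min = 2400 min at €24.00/h; overtime 17 h 58 min = 1078 min at €36.00/h.
Pay = (2400 × €24.00 + 1078 × €36.00) ÷ 60 = €1606.80.

€1606.80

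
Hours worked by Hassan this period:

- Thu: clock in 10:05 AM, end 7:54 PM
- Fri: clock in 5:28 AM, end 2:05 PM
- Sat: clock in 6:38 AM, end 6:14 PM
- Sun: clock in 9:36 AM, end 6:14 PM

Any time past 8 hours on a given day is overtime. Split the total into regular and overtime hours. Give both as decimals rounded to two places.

Regular 32.00 hours, overtime 6.67 hours

Thu: 10:05 AM–7:54 PM = 9 h 49 min
Fri: 5:28 AM–2:05 PM = 8 h 37 min
Sat: 6:38 AM–6:14 PM = 11 h 36 min
Sun: 9:36 AM–6:14 PM = 8 h 38 min
Thu reg 8 h 0 min / OT 1 h 49 min; Fri reg 8 h 0 min / OT 0 h 37 min; Sat reg 8 h 0 min / OT 3 h 36 min; Sun reg 8 h 0 min / OT 0 h 38 min.
Totals: regular 32 h 0 min, overtime 6 h 40 min.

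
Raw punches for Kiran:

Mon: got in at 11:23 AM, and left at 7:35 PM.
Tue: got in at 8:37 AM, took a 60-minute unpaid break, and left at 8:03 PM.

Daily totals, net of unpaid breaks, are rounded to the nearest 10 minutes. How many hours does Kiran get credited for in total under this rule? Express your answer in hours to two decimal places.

18.67 hours

Mon: 11:23 AM–7:35 PM = 8 h 12 min → rounds to 8 h 10 min
Tue: 8:37 AM–8:03 PM = 11 h 26 min − 60 min = 10 h 26 min → rounds to 10 h 30 min
Total credited: 18 h 40 min.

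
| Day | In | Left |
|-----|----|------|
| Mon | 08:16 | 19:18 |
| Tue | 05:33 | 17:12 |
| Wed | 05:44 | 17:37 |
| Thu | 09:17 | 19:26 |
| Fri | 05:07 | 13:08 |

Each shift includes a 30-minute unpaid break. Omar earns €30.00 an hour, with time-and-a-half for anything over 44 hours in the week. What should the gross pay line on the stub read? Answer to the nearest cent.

Mon: 08:16–19:18 = 11 h 2 min; less 30 min break → 10 h 32 min
Tue: 05:33–17:12 = 11 h 39 min; less 30 min break → 11 h 9 min
Wed: 05:44–17:37 = 11 h 53 min; less 30 min break → 11 h 23 min
Thu: 09:17–19:26 = 10 h 9 min; less 30 min break → 9 h 39 min
Fri: 05:07–13:08 = 8 h 1 min; less 30 min break → 7 h 31 min
Total worked: 50 h 14 min = 3014 min.
Regular 44 h 0 min = 2640 min at €30.00/h; overtime 6 h 14 min = 374 min at €45.00/h.
Pay = (2640 × €30.00 + 374 × €45.00) ÷ 60 = €1600.50.

€1600.50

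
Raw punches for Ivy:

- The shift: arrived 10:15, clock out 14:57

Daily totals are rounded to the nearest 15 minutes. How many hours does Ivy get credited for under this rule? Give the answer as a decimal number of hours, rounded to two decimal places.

4.75 hours

The shift: 10:15–14:57 = 4 h 42 min → rounds to 4 h 45 min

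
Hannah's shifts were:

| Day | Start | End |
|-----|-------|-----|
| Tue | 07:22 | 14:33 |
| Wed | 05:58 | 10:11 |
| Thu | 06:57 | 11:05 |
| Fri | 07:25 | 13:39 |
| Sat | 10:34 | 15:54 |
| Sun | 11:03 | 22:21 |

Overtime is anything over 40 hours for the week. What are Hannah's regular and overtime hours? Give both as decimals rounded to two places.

Tue: 07:22–14:33 = 7 h 11 min
Wed: 05:58–10:11 = 4 h 13 min
Thu: 06:57–11:05 = 4 h 8 min
Fri: 07:25–13:39 = 6 h 14 min
Sat: 10:34–15:54 = 5 h 20 min
Sun: 11:03–22:21 = 11 h 18 min
Total worked: 38 h 24 min = 38.40 h.
Threshold 40 h → overtime 0 h 0 min, regular 38 h 24 min.

Regular 38.40 hours, overtime 0.00 hours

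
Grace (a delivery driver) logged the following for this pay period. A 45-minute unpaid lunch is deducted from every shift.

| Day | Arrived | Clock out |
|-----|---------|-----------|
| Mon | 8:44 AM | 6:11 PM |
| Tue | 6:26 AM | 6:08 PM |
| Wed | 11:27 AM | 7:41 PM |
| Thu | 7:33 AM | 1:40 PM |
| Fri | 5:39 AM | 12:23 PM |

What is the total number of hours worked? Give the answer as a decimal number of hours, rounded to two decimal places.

38.48 hours

Mon: 8:44 AM–6:11 PM = 9 h 27 min; less 45 min break → 8 h 42 min
Tue: 6:26 AM–6:08 PM = 11 h 42 min; less 45 min break → 10 h 57 min
Wed: 11:27 AM–7:41 PM = 8 h 14 min; less 45 min break → 7 h 29 min
Thu: 7:33 AM–1:40 PM = 6 h 7 min; less 45 min break → 5 h 22 min
Fri: 5:39 AM–12:23 PM = 6 h 44 min; less 45 min break → 5 h 59 min
Total: 8 h 42 min + 10 h 57 min + 7 h 29 min + 5 h 22 min + 5 h 59 min = 38 h 29 min.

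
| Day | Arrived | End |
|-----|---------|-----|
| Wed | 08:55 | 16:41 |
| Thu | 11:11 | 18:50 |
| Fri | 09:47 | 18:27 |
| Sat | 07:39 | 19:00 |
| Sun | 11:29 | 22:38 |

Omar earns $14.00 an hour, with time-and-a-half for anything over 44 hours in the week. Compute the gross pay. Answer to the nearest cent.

$670.25

Wed: 08:55–16:41 = 7 h 46 min
Thu: 11:11–18:50 = 7 h 39 min
Fri: 09:47–18:27 = 8 h 40 min
Sat: 07:39–19:00 = 11 h 21 min
Sun: 11:29–22:38 = 11 h 9 min
Total worked: 46 h 35 min = 2795 min.
Regular 44 h 0 min = 2640 min at $14.00/h; overtime 2 h 35 min = 155 min at $21.00/h.
Pay = (2640 × $14.00 + 155 × $21.00) ÷ 60 = $670.25.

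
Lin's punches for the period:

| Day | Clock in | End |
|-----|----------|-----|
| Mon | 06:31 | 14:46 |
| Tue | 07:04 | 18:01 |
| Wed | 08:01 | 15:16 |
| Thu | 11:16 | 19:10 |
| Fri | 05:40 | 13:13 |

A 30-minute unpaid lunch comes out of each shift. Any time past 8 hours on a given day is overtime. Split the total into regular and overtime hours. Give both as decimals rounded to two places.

Mon: 06:31–14:46 = 8 h 15 min; less 30 min break → 7 h 45 min
Tue: 07:04–18:01 = 10 h 57 min; less 30 min break → 10 h 27 min
Wed: 08:01–15:16 = 7 h 15 min; less 30 min break → 6 h 45 min
Thu: 11:16–19:10 = 7 h 54 min; less 30 min break → 7 h 24 min
Fri: 05:40–13:13 = 7 h 33 min; less 30 min break → 7 h 3 min
Mon reg 7 h 45 min / OT 0 h 0 min; Tue reg 8 h 0 min / OT 2 h 27 min; Wed reg 6 h 45 min / OT 0 h 0 min; Thu reg 7 h 24 min / OT 0 h 0 min; Fri reg 7 h 3 min / OT 0 h 0 min.
Totals: regular 36 h 57 min, overtime 2 h 27 min.

Regular 36.95 hours, overtime 2.45 hours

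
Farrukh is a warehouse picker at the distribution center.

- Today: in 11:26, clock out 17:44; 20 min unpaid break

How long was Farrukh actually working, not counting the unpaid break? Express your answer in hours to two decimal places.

Today: 11:26–17:44 = 6 h 18 min; less 20 min break → 5 h 58 min

5.97 hours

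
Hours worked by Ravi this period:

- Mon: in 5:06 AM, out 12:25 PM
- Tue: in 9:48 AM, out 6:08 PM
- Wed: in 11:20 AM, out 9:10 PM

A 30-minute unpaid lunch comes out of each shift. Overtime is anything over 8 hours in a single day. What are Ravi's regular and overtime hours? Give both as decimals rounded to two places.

Mon: 5:06 AM–12:25 PM = 7 h 19 min; less 30 min break → 6 h 49 min
Tue: 9:48 AM–6:08 PM = 8 h 20 min; less 30 min break → 7 h 50 min
Wed: 11:20 AM–9:10 PM = 9 h 50 min; less 30 min break → 9 h 20 min
Mon reg 6 h 49 min / OT 0 h 0 min; Tue reg 7 h 50 min / OT 0 h 0 min; Wed reg 8 h 0 min / OT 1 h 20 min.
Totals: regular 22 h 39 min, overtime 1 h 20 min.

Regular 22.65 hours, overtime 1.33 hours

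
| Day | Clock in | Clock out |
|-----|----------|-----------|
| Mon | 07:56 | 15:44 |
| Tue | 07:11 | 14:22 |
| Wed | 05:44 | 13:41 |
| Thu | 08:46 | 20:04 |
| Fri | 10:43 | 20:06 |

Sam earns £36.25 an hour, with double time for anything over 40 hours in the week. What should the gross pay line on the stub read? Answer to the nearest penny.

£1712.21

Mon: 07:56–15:44 = 7 h 48 min
Tue: 07:11–14:22 = 7 h 11 min
Wed: 05:44–13:41 = 7 h 57 min
Thu: 08:46–20:04 = 11 h 18 min
Fri: 10:43–20:06 = 9 h 23 min
Total worked: 43 h 37 min = 2617 min.
Regular 40 h 0 min = 2400 min at £36.25/h; overtime 3 h 37 min = 217 min at £72.50/h.
Pay = (2400 × £36.25 + 217 × £72.50) ÷ 60 = £1712.21.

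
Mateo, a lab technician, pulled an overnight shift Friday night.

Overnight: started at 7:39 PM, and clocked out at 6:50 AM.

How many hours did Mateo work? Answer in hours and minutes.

Overnight: 7:39 PM → midnight = 4 h 21 min; midnight → 6:50 AM = 6 h 50 min; span 11 h 11 min

11 h 11 min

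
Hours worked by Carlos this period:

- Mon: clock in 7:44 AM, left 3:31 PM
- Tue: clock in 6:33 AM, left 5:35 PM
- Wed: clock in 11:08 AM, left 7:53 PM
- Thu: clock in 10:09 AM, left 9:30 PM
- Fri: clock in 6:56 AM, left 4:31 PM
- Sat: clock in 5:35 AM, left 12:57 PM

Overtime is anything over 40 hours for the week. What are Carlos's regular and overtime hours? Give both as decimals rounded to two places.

Regular 40.00 hours, overtime 15.87 hours

Mon: 7:44 AM–3:31 PM = 7 h 47 min
Tue: 6:33 AM–5:35 PM = 11 h 2 min
Wed: 11:08 AM–7:53 PM = 8 h 45 min
Thu: 10:09 AM–9:30 PM = 11 h 21 min
Fri: 6:56 AM–4:31 PM = 9 h 35 min
Sat: 5:35 AM–12:57 PM = 7 h 22 min
Total worked: 55 h 52 min = 55.87 h.
Threshold 40 h → overtime 15 h 52 min, regular 40 h 0 min.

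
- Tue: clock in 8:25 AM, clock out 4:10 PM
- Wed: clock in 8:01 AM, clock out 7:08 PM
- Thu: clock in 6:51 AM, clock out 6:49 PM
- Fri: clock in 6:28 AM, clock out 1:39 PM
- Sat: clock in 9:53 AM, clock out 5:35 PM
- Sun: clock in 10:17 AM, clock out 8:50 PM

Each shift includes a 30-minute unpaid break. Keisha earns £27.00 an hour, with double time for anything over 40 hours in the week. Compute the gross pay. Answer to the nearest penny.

Tue: 8:25 AM–4:10 PM = 7 h 45 min; less 30 min break → 7 h 15 min
Wed: 8:01 AM–7:08 PM = 11 h 7 min; less 30 min break → 10 h 37 min
Thu: 6:51 AM–6:49 PM = 11 h 58 min; less 30 min break → 11 h 28 min
Fri: 6:28 AM–1:39 PM = 7 h 11 min; less 30 min break → 6 h 41 min
Sat: 9:53 AM–5:35 PM = 7 h 42 min; less 30 min break → 7 h 12 min
Sun: 10:17 AM–8:50 PM = 10 h 33 min; less 30 min break → 10 h 3 min
Total worked: 53 h 16 min = 3196 min.
Regular 40 h 0 min = 2400 min at £27.00/h; overtime 13 h 16 min = 796 min at £54.00/h.
Pay = (2400 × £27.00 + 796 × £54.00) ÷ 60 = £1796.40.

£1796.40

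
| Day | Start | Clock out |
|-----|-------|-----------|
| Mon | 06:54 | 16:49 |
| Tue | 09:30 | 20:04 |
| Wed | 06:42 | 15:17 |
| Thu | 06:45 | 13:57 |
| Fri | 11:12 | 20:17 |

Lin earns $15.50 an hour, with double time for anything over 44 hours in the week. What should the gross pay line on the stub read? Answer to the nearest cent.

$723.85

Mon: 06:54–16:49 = 9 h 55 min
Tue: 09:30–20:04 = 10 h 34 min
Wed: 06:42–15:17 = 8 h 35 min
Thu: 06:45–13:57 = 7 h 12 min
Fri: 11:12–20:17 = 9 h 5 min
Total worked: 45 h 21 min = 2721 min.
Regular 44 h 0 min = 2640 min at $15.50/h; overtime 1 h 21 min = 81 min at $31.00/h.
Pay = (2640 × $15.50 + 81 × $31.00) ÷ 60 = $723.85.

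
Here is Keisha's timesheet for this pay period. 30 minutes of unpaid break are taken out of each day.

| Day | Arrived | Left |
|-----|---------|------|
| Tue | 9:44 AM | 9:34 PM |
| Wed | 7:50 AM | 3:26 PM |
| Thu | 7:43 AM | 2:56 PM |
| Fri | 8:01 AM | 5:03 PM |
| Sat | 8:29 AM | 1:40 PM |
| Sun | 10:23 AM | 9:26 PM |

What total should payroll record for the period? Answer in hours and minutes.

Tue: 9:44 AM–9:34 PM = 11 h 50 min; less 30 min break → 11 h 20 min
Wed: 7:50 AM–3:26 PM = 7 h 36 min; less 30 min break → 7 h 6 min
Thu: 7:43 AM–2:56 PM = 7 h 13 min; less 30 min break → 6 h 43 min
Fri: 8:01 AM–5:03 PM = 9 h 2 min; less 30 min break → 8 h 32 min
Sat: 8:29 AM–1:40 PM = 5 h 11 min; less 30 min break → 4 h 41 min
Sun: 10:23 AM–9:26 PM = 11 h 3 min; less 30 min break → 10 h 33 min
Total: 11 h 20 min + 7 h 6 min + 6 h 43 min + 8 h 32 min + 4 h 41 min + 10 h 33 min = 48 h 55 min.

48 h 55 min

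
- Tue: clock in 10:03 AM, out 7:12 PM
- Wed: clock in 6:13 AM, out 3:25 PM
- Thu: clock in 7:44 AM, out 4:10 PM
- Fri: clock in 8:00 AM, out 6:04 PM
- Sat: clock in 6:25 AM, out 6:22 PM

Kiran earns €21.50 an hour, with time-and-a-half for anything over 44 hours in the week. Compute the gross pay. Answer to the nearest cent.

€1100.80

Tue: 10:03 AM–7:12 PM = 9 h 9 min
Wed: 6:13 AM–3:25 PM = 9 h 12 min
Thu: 7:44 AM–4:10 PM = 8 h 26 min
Fri: 8:00 AM–6:04 PM = 10 h 4 min
Sat: 6:25 AM–6:22 PM = 11 h 57 min
Total worked: 48 h 48 min = 2928 min.
Regular 44 h 0 min = 2640 min at €21.50/h; overtime 4 h 48 min = 288 min at €32.25/h.
Pay = (2640 × €21.50 + 288 × €32.25) ÷ 60 = €1100.80.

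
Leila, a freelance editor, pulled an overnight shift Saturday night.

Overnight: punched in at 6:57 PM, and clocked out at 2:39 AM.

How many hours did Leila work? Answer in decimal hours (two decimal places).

7.70 hours

Overnight: 6:57 PM → midnight = 5 h 3 min; midnight → 2:39 AM = 2 h 39 min; span 7 h 42 min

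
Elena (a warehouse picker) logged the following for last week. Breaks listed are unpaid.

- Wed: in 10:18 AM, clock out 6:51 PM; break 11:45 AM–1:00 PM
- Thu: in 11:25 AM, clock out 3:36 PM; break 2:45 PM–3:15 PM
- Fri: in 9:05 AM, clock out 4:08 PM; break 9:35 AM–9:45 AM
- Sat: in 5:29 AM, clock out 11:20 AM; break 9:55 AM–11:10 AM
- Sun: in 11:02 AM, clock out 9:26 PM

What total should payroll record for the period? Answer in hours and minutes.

32 h 52 min

Wed: 10:18 AM–6:51 PM = 8 h 33 min; less 75 min break → 7 h 18 min
Thu: 11:25 AM–3:36 PM = 4 h 11 min; less 30 min break → 3 h 41 min
Fri: 9:05 AM–4:08 PM = 7 h 3 min; less 10 min break → 6 h 53 min
Sat: 5:29 AM–11:20 AM = 5 h 51 min; less 75 min break → 4 h 36 min
Sun: 11:02 AM–9:26 PM = 10 h 24 min
Total: 7 h 18 min + 3 h 41 min + 6 h 53 min + 4 h 36 min + 10 h 24 min = 32 h 52 min.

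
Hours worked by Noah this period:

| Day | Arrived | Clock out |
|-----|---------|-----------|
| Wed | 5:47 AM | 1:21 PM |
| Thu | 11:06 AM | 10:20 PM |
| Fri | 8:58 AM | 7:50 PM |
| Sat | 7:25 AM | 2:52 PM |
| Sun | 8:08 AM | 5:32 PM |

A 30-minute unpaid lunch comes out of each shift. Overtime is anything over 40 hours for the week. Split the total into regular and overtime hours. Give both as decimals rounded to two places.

Wed: 5:47 AM–1:21 PM = 7 h 34 min; less 30 min break → 7 h 4 min
Thu: 11:06 AM–10:20 PM = 11 h 14 min; less 30 min break → 10 h 44 min
Fri: 8:58 AM–7:50 PM = 10 h 52 min; less 30 min break → 10 h 22 min
Sat: 7:25 AM–2:52 PM = 7 h 27 min; less 30 min break → 6 h 57 min
Sun: 8:08 AM–5:32 PM = 9 h 24 min; less 30 min break → 8 h 54 min
Total worked: 44 h 1 min = 44.02 h.
Threshold 40 h → overtime 4 h 1 min, regular 40 h 0 min.

Regular 40.00 hours, overtime 4.02 hours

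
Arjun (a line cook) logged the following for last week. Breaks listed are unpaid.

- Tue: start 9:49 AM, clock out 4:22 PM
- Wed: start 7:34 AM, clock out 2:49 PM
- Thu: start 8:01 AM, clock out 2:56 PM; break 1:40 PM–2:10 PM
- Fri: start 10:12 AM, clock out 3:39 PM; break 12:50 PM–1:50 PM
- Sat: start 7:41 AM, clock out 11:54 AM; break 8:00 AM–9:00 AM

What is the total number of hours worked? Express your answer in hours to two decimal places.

27.88 hours

Tue: 9:49 AM–4:22 PM = 6 h 33 min
Wed: 7:34 AM–2:49 PM = 7 h 15 min
Thu: 8:01 AM–2:56 PM = 6 h 55 min; less 30 min break → 6 h 25 min
Fri: 10:12 AM–3:39 PM = 5 h 27 min; less 60 min break → 4 h 27 min
Sat: 7:41 AM–11:54 AM = 4 h 13 min; less 60 min break → 3 h 13 min
Total: 6 h 33 min + 7 h 15 min + 6 h 25 min + 4 h 27 min + 3 h 13 min = 27 h 53 min.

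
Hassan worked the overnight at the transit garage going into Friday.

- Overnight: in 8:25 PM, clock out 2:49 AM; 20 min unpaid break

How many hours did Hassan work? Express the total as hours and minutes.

Overnight: 8:25 PM → midnight = 3 h 35 min; midnight → 2:49 AM = 2 h 49 min; span 6 h 24 min; less 20 min break → 6 h 4 min

6 h 4 min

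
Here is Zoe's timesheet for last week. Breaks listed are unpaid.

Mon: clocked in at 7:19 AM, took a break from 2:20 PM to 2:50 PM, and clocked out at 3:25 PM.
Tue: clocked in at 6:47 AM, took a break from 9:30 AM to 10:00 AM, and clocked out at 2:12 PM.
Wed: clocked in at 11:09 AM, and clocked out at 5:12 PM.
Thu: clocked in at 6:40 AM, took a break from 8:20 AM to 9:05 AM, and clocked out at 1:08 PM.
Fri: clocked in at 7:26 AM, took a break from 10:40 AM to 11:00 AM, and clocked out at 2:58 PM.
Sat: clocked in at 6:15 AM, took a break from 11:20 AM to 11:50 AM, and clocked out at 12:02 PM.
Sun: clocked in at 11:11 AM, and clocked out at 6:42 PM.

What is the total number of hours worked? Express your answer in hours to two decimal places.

Mon: 7:19 AM–3:25 PM = 8 h 6 min; less 30 min break → 7 h 36 min
Tue: 6:47 AM–2:12 PM = 7 h 25 min; less 30 min break → 6 h 55 min
Wed: 11:09 AM–5:12 PM = 6 h 3 min
Thu: 6:40 AM–1:08 PM = 6 h 28 min; less 45 min break → 5 h 43 min
Fri: 7:26 AM–2:58 PM = 7 h 32 min; less 20 min break → 7 h 12 min
Sat: 6:15 AM–12:02 PM = 5 h 47 min; less 30 min break → 5 h 17 min
Sun: 11:11 AM–6:42 PM = 7 h 31 min
Total: 7 h 36 min + 6 h 55 min + 6 h 3 min + 5 h 43 min + 7 h 12 min + 5 h 17 min + 7 h 31 min = 46 h 17 min.

46.28 hours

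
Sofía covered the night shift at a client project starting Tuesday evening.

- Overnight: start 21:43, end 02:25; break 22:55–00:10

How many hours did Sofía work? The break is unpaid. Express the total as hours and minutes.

3 h 27 min

Overnight: 21:43 → midnight = 2 h 17 min; midnight → 02:25 = 2 h 25 min; span 4 h 42 min; less 75 min break → 3 h 27 min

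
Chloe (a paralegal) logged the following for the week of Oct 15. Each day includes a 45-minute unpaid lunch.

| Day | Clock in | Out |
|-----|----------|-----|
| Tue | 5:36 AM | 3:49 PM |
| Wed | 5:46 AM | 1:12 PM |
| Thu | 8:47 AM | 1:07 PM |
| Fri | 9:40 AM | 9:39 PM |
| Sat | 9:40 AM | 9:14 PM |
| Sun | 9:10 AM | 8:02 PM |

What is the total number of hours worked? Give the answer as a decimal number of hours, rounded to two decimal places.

Tue: 5:36 AM–3:49 PM = 10 h 13 min; less 45 min break → 9 h 28 min
Wed: 5:46 AM–1:12 PM = 7 h 26 min; less 45 min break → 6 h 41 min
Thu: 8:47 AM–1:07 PM = 4 h 20 min; less 45 min break → 3 h 35 min
Fri: 9:40 AM–9:39 PM = 11 h 59 min; less 45 min break → 11 h 14 min
Sat: 9:40 AM–9:14 PM = 11 h 34 min; less 45 min break → 10 h 49 min
Sun: 9:10 AM–8:02 PM = 10 h 52 min; less 45 min break → 10 h 7 min
Total: 9 h 28 min + 6 h 41 min + 3 h 35 min + 11 h 14 min + 10 h 49 min + 10 h 7 min = 51 h 54 min.

51.90 hours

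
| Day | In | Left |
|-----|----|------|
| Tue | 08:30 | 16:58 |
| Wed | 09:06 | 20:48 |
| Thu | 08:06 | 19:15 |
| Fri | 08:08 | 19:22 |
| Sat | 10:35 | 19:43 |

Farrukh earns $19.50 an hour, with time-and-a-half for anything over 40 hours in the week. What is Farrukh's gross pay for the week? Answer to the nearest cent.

$1121.74

Tue: 08:30–16:58 = 8 h 28 min
Wed: 09:06–20:48 = 11 h 42 min
Thu: 08:06–19:15 = 11 h 9 min
Fri: 08:08–19:22 = 11 h 14 min
Sat: 10:35–19:43 = 9 h 8 min
Total worked: 51 h 41 min = 3101 min.
Regular 40 h 0 min = 2400 min at $19.50/h; overtime 11 h 41 min = 701 min at $29.25/h.
Pay = (2400 × $19.50 + 701 × $29.25) ÷ 60 = $1121.74.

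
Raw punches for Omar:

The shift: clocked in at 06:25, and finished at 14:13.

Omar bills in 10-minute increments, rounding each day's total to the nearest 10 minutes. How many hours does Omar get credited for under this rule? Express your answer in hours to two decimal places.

7.83 hours

The shift: 06:25–14:13 = 7 h 48 min → rounds to 7 h 50 min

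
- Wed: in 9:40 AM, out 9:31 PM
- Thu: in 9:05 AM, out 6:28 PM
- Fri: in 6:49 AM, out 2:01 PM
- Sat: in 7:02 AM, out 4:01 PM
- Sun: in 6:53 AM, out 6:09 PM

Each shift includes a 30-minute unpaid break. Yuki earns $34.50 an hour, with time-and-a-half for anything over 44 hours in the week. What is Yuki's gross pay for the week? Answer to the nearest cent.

$1630.99

Wed: 9:40 AM–9:31 PM = 11 h 51 min; less 30 min break → 11 h 21 min
Thu: 9:05 AM–6:28 PM = 9 h 23 min; less 30 min break → 8 h 53 min
Fri: 6:49 AM–2:01 PM = 7 h 12 min; less 30 min break → 6 h 42 min
Sat: 7:02 AM–4:01 PM = 8 h 59 min; less 30 min break → 8 h 29 min
Sun: 6:53 AM–6:09 PM = 11 h 16 min; less 30 min break → 10 h 46 min
Total worked: 46 h 11 min = 2771 min.
Regular 44 h 0 min = 2640 min at $34.50/h; overtime 2 h 11 min = 131 min at $51.75/h.
Pay = (2640 × $34.50 + 131 × $51.75) ÷ 60 = $1630.99.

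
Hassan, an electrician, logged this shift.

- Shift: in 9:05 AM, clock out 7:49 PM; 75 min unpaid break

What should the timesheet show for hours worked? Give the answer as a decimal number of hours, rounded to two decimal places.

9.48 hours

Shift: 9:05 AM–7:49 PM = 10 h 44 min; less 75 min break → 9 h 29 min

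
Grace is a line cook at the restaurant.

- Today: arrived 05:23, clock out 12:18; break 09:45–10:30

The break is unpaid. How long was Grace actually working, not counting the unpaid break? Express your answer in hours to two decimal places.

Today: 05:23–12:18 = 6 h 55 min; less 45 min break → 6 h 10 min

6.17 hours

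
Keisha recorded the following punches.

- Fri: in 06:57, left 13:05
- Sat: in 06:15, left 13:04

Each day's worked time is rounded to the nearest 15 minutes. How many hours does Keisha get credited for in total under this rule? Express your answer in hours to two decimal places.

13.00 hours

Fri: 06:57–13:05 = 6 h 8 min → rounds to 6 h 15 min
Sat: 06:15–13:04 = 6 h 49 min → rounds to 6 h 45 min
Total credited: 13 h 0 min.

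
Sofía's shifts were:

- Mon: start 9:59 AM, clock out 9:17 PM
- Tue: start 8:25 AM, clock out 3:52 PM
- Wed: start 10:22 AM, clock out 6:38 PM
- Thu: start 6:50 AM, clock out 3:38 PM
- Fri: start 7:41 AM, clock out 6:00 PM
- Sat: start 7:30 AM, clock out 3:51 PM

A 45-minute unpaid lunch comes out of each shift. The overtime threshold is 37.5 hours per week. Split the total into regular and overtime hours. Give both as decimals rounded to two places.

Regular 37.50 hours, overtime 12.48 hours

Mon: 9:59 AM–9:17 PM = 11 h 18 min; less 45 min break → 10 h 33 min
Tue: 8:25 AM–3:52 PM = 7 h 27 min; less 45 min break → 6 h 42 min
Wed: 10:22 AM–6:38 PM = 8 h 16 min; less 45 min break → 7 h 31 min
Thu: 6:50 AM–3:38 PM = 8 h 48 min; less 45 min break → 8 h 3 min
Fri: 7:41 AM–6:00 PM = 10 h 19 min; less 45 min break → 9 h 34 min
Sat: 7:30 AM–3:51 PM = 8 h 21 min; less 45 min break → 7 h 36 min
Total worked: 49 h 59 min = 49.98 h.
Threshold 37.5 h → overtime 12 h 29 min, regular 37 h 30 min.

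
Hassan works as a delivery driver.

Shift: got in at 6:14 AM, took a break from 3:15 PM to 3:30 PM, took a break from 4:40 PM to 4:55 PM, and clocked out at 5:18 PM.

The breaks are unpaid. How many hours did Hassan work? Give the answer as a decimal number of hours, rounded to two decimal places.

Shift: 6:14 AM–5:18 PM = 11 h 4 min; less 30 min break → 10 h 34 min

10.57 hours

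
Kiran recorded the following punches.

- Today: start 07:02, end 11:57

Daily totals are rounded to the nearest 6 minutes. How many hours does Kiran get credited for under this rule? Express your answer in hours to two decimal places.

4.90 hours

Today: 07:02–11:57 = 4 h 55 min → rounds to 4 h 54 min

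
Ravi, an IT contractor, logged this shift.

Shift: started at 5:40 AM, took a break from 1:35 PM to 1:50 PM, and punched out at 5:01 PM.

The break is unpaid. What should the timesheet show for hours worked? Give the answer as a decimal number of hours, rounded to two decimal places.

11.10 hours

Shift: 5:40 AM–5:01 PM = 11 h 21 min; less 15 min break → 11 h 6 min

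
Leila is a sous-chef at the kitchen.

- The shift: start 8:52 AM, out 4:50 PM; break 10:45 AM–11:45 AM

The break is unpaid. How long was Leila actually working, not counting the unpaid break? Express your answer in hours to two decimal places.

The shift: 8:52 AM–4:50 PM = 7 h 58 min; less 60 min break → 6 h 58 min

6.97 hours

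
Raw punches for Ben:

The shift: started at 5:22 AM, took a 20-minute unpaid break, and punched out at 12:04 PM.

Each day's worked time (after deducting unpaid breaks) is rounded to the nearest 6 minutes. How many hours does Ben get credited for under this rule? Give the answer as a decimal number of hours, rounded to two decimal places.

The shift: 5:22 AM–12:04 PM = 6 h 42 min − 20 min = 6 h 22 min → rounds to 6 h 24 min

6.40 hours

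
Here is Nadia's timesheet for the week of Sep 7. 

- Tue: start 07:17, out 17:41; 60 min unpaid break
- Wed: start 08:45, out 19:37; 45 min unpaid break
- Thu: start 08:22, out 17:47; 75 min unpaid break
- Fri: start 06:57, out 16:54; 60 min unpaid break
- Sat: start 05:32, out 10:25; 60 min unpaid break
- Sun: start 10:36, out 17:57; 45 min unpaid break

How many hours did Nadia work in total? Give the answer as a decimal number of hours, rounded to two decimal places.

47.12 hours

Tue: 07:17–17:41 = 10 h 24 min; less 60 min break → 9 h 24 min
Wed: 08:45–19:37 = 10 h 52 min; less 45 min break → 10 h 7 min
Thu: 08:22–17:47 = 9 h 25 min; less 75 min break → 8 h 10 min
Fri: 06:57–16:54 = 9 h 57 min; less 60 min break → 8 h 57 min
Sat: 05:32–10:25 = 4 h 53 min; less 60 min break → 3 h 53 min
Sun: 10:36–17:57 = 7 h 21 min; less 45 min break → 6 h 36 min
Total: 9 h 24 min + 10 h 7 min + 8 h 10 min + 8 h 57 min + 3 h 53 min + 6 h 36 min = 47 h 7 min.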